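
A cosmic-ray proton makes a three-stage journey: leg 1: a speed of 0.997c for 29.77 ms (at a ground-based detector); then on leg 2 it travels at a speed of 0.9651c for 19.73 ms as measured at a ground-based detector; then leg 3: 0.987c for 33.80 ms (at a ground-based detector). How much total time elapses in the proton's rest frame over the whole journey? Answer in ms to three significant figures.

Leg 1: γ = 1/√(1 − 0.997²) = 1/√0.005991 = 12.92; τ_1 = 29.77/12.92 = 2.304 ms.
Leg 2: γ = 1/√(1 − 0.9651²) = 1/√0.06858 = 3.819; τ_2 = 19.73/3.819 = 5.167 ms.
Leg 3: γ = 1/√(1 − 0.987²) = 1/√0.02583 = 6.222; τ_3 = 33.80/6.222 = 5.432 ms.
Total: 2.304 + 5.167 + 5.432 ms.

τ = 12.9 ms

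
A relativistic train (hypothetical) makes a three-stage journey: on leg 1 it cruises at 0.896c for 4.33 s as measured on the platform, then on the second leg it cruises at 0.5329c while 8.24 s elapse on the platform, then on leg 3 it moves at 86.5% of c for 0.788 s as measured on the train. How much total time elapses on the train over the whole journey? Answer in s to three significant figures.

τ = 9.68 s

Leg 1: γ = 1/√(1 − 0.896²) = 1/√0.1972 = 2.252; τ_1 = 4.33/2.252 = 1.923 s.
Leg 2: γ = 1/√(1 − 0.5329²) = 1/√0.7160 = 1.182; τ_2 = 8.24/1.182 = 6.973 s.
Leg 3: 0.788 s is already measured on the train.
Total: 1.923 + 6.973 + 0.7880 s.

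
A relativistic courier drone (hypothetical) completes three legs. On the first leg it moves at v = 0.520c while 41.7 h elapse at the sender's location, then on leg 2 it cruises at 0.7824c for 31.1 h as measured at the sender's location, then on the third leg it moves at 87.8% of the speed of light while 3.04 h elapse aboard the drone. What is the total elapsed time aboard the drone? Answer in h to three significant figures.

τ = 58.0 h

Leg 1: γ = 1/√(1 − 0.520²) = 1/√0.7296 = 1.171; τ_1 = 41.7/1.171 = 35.62 h.
Leg 2: γ = 1/√(1 − 0.7824²) = 1/√0.3879 = 1.606; τ_2 = 31.1/1.606 = 19.37 h.
Leg 3: 3.04 h is already measured aboard the drone.
Total: 35.62 + 19.37 + 3.040 h.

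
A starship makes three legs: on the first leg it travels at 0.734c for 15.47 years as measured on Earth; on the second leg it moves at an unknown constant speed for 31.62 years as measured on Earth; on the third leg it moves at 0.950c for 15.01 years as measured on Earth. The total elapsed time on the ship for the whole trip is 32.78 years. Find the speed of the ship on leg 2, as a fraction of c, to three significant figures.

Leg 1: γ = 1/√(1 − 0.734²) = 1/√0.4612 = 1.472; τ_1 = 15.47/1.472 = 10.51 years.
Leg 2: speed unknown; τ_2 = 31.62/γ_2.
Leg 3: γ = 1/√(1 − 0.950²) = 1/√0.09750 = 3.203; τ_3 = 15.01/3.203 = 4.687 years.
Total proper time: 10.51 + τ_2 + 4.687 = 32.78, so τ_2 = 32.78 − 15.19 = 17.59 years.
γ_2 = 31.62/17.59 = 1.798; β = √(1 − 1/γ²) = √0.6907.

β = 0.831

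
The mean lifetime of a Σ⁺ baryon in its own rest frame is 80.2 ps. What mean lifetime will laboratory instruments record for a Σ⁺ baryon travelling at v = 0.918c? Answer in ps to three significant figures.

γ = 1/√(1 − 0.918²) = 1/√0.1573 = 2.522
The rest-frame lifetime is the proper time; the lab measures the dilated interval Δt = γτ₀ = 2.522 × 80.2 ps.

Δt = 202 ps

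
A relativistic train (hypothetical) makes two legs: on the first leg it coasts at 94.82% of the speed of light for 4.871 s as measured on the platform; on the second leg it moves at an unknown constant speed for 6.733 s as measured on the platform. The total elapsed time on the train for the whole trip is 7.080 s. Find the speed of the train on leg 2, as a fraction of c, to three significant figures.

Leg 1: β = 0.9482; γ = 1/√(1 − 0.9482²) = 1/√0.1009 = 3.148; τ_1 = 4.871/3.148 = 1.547 s.
Leg 2: speed unknown; τ_2 = 6.733/γ_2.
Total proper time: 1.547 + τ_2 = 7.080, so τ_2 = 7.080 − 1.547 = 5.533 s.
γ_2 = 6.733/5.533 = 1.217; β = √(1 − 1/γ²) = √0.3248.

β = 0.570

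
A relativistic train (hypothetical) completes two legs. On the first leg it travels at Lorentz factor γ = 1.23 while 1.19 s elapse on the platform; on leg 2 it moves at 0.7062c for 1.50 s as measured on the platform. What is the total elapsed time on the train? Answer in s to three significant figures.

Leg 1: γ = 1.23; τ_1 = 1.19/1.230 = 0.9675 s.
Leg 2: γ = 1/√(1 − 0.7062²) = 1/√0.5013 = 1.412; τ_2 = 1.50/1.412 = 1.062 s.
Total: 0.9675 + 1.062 s.

τ = 2.03 s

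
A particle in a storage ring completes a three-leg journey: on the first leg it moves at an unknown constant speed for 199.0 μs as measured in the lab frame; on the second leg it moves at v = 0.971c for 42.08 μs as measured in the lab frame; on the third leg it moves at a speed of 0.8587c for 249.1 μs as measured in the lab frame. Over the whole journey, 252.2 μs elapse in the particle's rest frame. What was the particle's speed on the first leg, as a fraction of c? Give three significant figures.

β = 0.818

Leg 1: speed unknown; τ_1 = 199.0/γ_1.
Leg 2: γ = 1/√(1 − 0.971²) = 1/√0.05716 = 4.183; τ_2 = 42.08/4.183 = 10.06 μs.
Leg 3: γ = 1/√(1 − 0.8587²) = 1/√0.2626 = 1.951; τ_3 = 249.1/1.951 = 127.7 μs.
Total proper time: τ_1 + 10.06 + 127.7 = 252.2, so τ_1 = 252.2 − 137.7 = 114.5 μs.
γ_1 = 199.0/114.5 = 1.738; β = √(1 − 1/γ²) = √0.6691.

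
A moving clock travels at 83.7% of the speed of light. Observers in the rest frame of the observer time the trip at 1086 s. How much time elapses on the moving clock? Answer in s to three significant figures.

β = 0.837; γ = 1/√(1 − 0.837²) = 1/√0.2994 = 1.827
The interval measured in the rest frame of the observer is the dilated one; the clock on the moving clock measures the proper time τ = Δt/γ = 1086/1.827 s.

τ = 594 s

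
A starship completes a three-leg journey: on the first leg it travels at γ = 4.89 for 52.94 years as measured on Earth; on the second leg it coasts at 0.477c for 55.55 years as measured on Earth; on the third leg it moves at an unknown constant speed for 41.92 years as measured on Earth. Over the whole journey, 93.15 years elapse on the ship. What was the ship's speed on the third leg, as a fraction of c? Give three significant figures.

β = 0.601

Leg 1: γ = 4.89; τ_1 = 52.94/4.890 = 10.83 years.
Leg 2: γ = 1/√(1 − 0.477²) = 1/√0.7725 = 1.138; τ_2 = 55.55/1.138 = 48.82 years.
Leg 3: speed unknown; τ_3 = 41.92/γ_3.
Total proper time: 10.83 + 48.82 + τ_3 = 93.15, so τ_3 = 93.15 − 59.65 = 33.50 years.
γ_3 = 41.92/33.50 = 1.251; β = √(1 − 1/γ²) = √0.3613.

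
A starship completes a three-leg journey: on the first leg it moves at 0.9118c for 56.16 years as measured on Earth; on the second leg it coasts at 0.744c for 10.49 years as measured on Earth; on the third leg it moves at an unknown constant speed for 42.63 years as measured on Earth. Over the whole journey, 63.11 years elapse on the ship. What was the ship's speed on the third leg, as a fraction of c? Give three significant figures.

β = 0.632

Leg 1: γ = 1/√(1 − 0.9118²) = 1/√0.1686 = 2.435; τ_1 = 56.16/2.435 = 23.06 years.
Leg 2: γ = 1/√(1 − 0.744²) = 1/√0.4465 = 1.497; τ_2 = 10.49/1.497 = 7.009 years.
Leg 3: speed unknown; τ_3 = 42.63/γ_3.
Total proper time: 23.06 + 7.009 + τ_3 = 63.11, so τ_3 = 63.11 − 30.07 = 33.04 years.
γ_3 = 42.63/33.04 = 1.290; β = √(1 − 1/γ²) = √0.3993.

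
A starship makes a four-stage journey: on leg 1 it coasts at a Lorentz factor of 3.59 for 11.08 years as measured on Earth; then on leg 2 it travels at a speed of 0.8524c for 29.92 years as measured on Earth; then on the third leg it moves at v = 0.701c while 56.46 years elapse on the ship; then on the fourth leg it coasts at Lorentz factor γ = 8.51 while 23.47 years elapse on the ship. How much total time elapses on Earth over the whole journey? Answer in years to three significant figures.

Leg 1: 11.08 years is already measured on Earth.
Leg 2: 29.92 years is already measured on Earth.
Leg 3: γ = 1/√(1 − 0.701²) = 1/√0.5086 = 1.402; Δt_3 = 1.402 × 56.46 = 79.17 years.
Leg 4: γ = 8.51; Δt_4 = 8.510 × 23.47 = 199.7 years.
Total: 11.08 + 29.92 + 79.17 + 199.7 years.

Δt = 320 years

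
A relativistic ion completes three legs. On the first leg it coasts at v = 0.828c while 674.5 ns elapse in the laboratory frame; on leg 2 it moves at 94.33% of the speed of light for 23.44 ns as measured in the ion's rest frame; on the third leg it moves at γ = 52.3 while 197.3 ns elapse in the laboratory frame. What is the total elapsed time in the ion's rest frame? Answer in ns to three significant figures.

τ = 405 ns

Leg 1: γ = 1/√(1 − 0.828²) = 1/√0.3144 = 1.783; τ_1 = 674.5/1.783 = 378.2 ns.
Leg 2: 23.44 ns is already measured in the ion's rest frame.
Leg 3: γ = 52.3; τ_3 = 197.3/52.30 = 3.772 ns.
Total: 378.2 + 23.44 + 3.772 ns.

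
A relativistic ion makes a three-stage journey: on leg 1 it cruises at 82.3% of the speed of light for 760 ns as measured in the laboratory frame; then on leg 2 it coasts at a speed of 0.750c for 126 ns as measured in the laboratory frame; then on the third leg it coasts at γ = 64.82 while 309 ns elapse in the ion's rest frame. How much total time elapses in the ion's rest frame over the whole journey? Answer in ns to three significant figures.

τ = 824 ns

Leg 1: β = 0.823; γ = 1/√(1 − 0.823²) = 1/√0.3227 = 1.760; τ_1 = 760/1.760 = 431.7 ns.
Leg 2: γ = 1/√(1 − 0.750²) = 1/√0.4375 = 1.512; τ_2 = 126/1.512 = 83.34 ns.
Leg 3: 309 ns is already measured in the ion's rest frame.
Total: 431.7 + 83.34 + 309.0 ns.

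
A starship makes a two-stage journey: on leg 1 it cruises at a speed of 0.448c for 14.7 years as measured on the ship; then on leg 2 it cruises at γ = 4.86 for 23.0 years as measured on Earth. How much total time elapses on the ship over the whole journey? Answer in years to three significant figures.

Leg 1: 14.7 years is already measured on the ship.
Leg 2: γ = 4.86; τ_2 = 23.0/4.860 = 4.733 years.
Total: 14.70 + 4.733 years.

τ = 19.4 years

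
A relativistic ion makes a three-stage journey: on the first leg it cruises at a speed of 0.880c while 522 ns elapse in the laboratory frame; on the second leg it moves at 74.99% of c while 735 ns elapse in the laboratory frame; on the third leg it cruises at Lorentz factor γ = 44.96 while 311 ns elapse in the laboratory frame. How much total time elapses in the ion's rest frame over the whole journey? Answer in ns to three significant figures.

Leg 1: γ = 1/√(1 − 0.880²) = 1/√0.2256 = 2.105; τ_1 = 522/2.105 = 247.9 ns.
Leg 2: β = 0.7499; γ = 1/√(1 − 0.7499²) = 1/√0.4376 = 1.512; τ_2 = 735/1.512 = 486.2 ns.
Leg 3: γ = 44.96; τ_3 = 311/44.96 = 6.917 ns.
Total: 247.9 + 486.2 + 6.917 ns.

τ = 741 ns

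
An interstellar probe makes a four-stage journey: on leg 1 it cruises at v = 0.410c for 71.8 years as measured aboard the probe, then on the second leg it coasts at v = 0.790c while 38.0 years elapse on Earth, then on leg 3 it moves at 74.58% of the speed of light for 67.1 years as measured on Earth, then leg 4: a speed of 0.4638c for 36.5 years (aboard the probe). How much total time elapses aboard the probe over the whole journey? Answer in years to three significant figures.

Leg 1: 71.8 years is already measured aboard the probe.
Leg 2: γ = 1/√(1 − 0.790²) = 1/√0.3759 = 1.631; τ_2 = 38.0/1.631 = 23.30 years.
Leg 3: β = 0.7458; γ = 1/√(1 − 0.7458²) = 1/√0.4438 = 1.501; τ_3 = 67.1/1.501 = 44.70 years.
Leg 4: 36.5 years is already measured aboard the probe.
Total: 71.80 + 23.30 + 44.70 + 36.50 years.

τ = 176 years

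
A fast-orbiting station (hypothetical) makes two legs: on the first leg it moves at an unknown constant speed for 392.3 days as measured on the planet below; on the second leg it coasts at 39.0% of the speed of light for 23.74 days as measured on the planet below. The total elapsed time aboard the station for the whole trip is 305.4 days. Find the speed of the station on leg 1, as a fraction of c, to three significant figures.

Leg 1: speed unknown; τ_1 = 392.3/γ_1.
Leg 2: β = 0.390; γ = 1/√(1 − 0.390²) = 1/√0.8479 = 1.086; τ_2 = 23.74/1.086 = 21.86 days.
Total proper time: τ_1 + 21.86 = 305.4, so τ_1 = 305.4 − 21.86 = 283.5 days.
γ_1 = 392.3/283.5 = 1.384; β = √(1 − 1/γ²) = √0.4776.

β = 0.691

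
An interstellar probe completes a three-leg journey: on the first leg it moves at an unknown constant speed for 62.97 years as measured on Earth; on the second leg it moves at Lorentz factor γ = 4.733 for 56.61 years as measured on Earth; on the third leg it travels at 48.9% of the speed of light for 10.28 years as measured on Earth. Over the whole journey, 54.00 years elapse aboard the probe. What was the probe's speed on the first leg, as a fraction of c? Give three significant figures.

β = 0.851

Leg 1: speed unknown; τ_1 = 62.97/γ_1.
Leg 2: γ = 4.733; τ_2 = 56.61/4.733 = 11.96 years.
Leg 3: β = 0.489; γ = 1/√(1 − 0.489²) = 1/√0.7609 = 1.146; τ_3 = 10.28/1.146 = 8.967 years.
Total proper time: τ_1 + 11.96 + 8.967 = 54.00, so τ_1 = 54.00 − 20.93 = 33.07 years.
γ_1 = 62.97/33.07 = 1.904; β = √(1 − 1/γ²) = √0.7242.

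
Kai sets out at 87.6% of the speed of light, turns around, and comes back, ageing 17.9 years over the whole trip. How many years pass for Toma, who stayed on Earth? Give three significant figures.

Δt = 37.1 years

β = 0.876; γ = 1/√(1 − 0.876²) = 1/√0.2326 = 2.073
Earth-frame duration is the dilated interval: Δt = γτ = 2.073 × 17.9 years.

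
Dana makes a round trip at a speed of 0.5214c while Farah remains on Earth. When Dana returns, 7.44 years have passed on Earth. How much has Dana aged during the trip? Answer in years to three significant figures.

γ = 1/√(1 − 0.5214²) = 1/√0.7281 = 1.172
Dana's clock measures proper time along the trip: τ = Δt/γ = 7.44/1.172 years.

τ = 6.35 years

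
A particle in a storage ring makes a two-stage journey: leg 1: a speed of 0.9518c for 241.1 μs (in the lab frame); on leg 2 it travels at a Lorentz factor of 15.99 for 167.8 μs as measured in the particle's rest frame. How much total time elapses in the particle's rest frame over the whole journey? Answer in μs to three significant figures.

Leg 1: γ = 1/√(1 − 0.9518²) = 1/√0.09408 = 3.260; τ_1 = 241.1/3.260 = 73.95 μs.
Leg 2: 167.8 μs is already measured in the particle's rest frame.
Total: 73.95 + 167.8 μs.

τ = 242 μs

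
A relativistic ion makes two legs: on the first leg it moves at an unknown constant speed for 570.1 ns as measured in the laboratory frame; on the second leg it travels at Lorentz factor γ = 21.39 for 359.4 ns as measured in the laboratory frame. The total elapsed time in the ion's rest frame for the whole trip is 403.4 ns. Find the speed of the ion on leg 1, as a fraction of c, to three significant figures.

β = 0.735

Leg 1: speed unknown; τ_1 = 570.1/γ_1.
Leg 2: γ = 21.39; τ_2 = 359.4/21.39 = 16.80 ns.
Total proper time: τ_1 + 16.80 = 403.4, so τ_1 = 403.4 − 16.80 = 386.6 ns.
γ_1 = 570.1/386.6 = 1.475; β = √(1 − 1/γ²) = √0.5401.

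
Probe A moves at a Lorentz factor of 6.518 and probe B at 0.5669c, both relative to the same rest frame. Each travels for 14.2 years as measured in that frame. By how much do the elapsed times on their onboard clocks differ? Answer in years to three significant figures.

|τ_A − τ_B| = 9.52 years

A: γ = 6.518; τ_A = 14.2/6.518 = 2.179 years.
B: γ = 1/√(1 − 0.5669²) = 1/√0.6786 = 1.214; τ_B = 14.2/1.214 = 11.70 years.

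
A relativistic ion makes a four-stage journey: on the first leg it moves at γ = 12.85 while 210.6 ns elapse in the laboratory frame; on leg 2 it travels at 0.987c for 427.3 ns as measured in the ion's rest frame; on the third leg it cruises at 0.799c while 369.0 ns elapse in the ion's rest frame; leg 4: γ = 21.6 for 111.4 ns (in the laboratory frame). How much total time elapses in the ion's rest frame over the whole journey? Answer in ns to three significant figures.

τ = 818 ns

Leg 1: γ = 12.85; τ_1 = 210.6/12.85 = 16.39 ns.
Leg 2: 427.3 ns is already measured in the ion's rest frame.
Leg 3: 369.0 ns is already measured in the ion's rest frame.
Leg 4: γ = 21.6; τ_4 = 111.4/21.60 = 5.157 ns.
Total: 16.39 + 427.3 + 369.0 + 5.157 ns.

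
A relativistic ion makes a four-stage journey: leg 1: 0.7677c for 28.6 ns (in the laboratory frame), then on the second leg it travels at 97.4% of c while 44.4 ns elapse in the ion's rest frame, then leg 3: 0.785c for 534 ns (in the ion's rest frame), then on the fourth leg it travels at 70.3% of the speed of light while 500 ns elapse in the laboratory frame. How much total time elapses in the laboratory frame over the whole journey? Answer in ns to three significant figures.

Leg 1: 28.6 ns is already measured in the laboratory frame.
Leg 2: β = 0.974; γ = 1/√(1 − 0.974²) = 1/√0.05132 = 4.414; Δt_2 = 4.414 × 44.4 = 196.0 ns.
Leg 3: γ = 1/√(1 − 0.785²) = 1/√0.3838 = 1.614; Δt_3 = 1.614 × 534 = 862.0 ns.
Leg 4: 500 ns is already measured in the laboratory frame.
Total: 28.60 + 196.0 + 862.0 + 500.0 ns.

Δt = 1590 ns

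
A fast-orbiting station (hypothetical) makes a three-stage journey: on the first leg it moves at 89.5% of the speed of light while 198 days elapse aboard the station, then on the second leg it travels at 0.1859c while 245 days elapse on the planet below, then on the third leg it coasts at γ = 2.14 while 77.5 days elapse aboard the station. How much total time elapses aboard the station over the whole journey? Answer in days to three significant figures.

Leg 1: 198 days is already measured aboard the station.
Leg 2: γ = 1/√(1 − 0.1859²) = 1/√0.9654 = 1.018; τ_2 = 245/1.018 = 240.7 days.
Leg 3: 77.5 days is already measured aboard the station.
Total: 198.0 + 240.7 + 77.50 days.

τ = 516 days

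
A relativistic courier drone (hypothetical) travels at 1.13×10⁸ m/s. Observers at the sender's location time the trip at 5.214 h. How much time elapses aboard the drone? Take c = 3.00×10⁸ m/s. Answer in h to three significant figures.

τ = 4.83 h

β = 1.13×10⁸/3.00×10⁸ = 0.3767; γ = 1/√(1 − 0.3767²) = 1.080
The interval measured at the sender's location is the dilated one; the clock aboard the drone measures the proper time τ = Δt/γ = 5.214/1.080 h.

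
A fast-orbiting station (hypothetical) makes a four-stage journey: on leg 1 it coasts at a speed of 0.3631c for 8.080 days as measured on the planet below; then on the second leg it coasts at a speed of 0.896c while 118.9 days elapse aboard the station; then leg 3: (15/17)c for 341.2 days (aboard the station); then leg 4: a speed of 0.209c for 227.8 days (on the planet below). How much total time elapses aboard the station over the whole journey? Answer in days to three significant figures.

τ = 690 days

Leg 1: γ = 1/√(1 − 0.3631²) = 1/√0.8682 = 1.073; τ_1 = 8.080/1.073 = 7.529 days.
Leg 2: 118.9 days is already measured aboard the station.
Leg 3: 341.2 days is already measured aboard the station.
Leg 4: γ = 1/√(1 − 0.209²) = 1/√0.9563 = 1.023; τ_4 = 227.8/1.023 = 222.8 days.
Total: 7.529 + 118.9 + 341.2 + 222.8 days.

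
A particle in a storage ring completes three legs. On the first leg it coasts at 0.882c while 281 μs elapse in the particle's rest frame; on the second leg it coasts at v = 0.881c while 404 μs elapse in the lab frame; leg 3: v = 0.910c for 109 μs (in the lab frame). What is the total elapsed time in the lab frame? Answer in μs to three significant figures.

Leg 1: γ = 1/√(1 − 0.882²) = 1/√0.2221 = 2.122; Δt_1 = 2.122 × 281 = 596.3 μs.
Leg 2: 404 μs is already measured in the lab frame.
Leg 3: 109 μs is already measured in the lab frame.
Total: 596.3 + 404.0 + 109.0 μs.

Δt = 1110 μs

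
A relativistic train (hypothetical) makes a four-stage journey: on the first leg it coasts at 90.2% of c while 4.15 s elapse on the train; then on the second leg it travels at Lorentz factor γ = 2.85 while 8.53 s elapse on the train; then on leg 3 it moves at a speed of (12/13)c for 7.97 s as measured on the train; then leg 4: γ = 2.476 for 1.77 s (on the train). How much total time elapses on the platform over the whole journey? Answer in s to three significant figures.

Δt = 59.0 s

Leg 1: β = 0.902; γ = 1/√(1 − 0.902²) = 1/√0.1864 = 2.316; Δt_1 = 2.316 × 4.15 = 9.612 s.
Leg 2: γ = 2.85; Δt_2 = 2.850 × 8.53 = 24.31 s.
Leg 3: γ = 1/√(1 − (12/13)²) = 13/5 = 2.600; Δt_3 = 2.600 × 7.97 = 20.72 s.
Leg 4: γ = 2.476; Δt_4 = 2.476 × 1.77 = 4.383 s.
Total: 9.612 + 24.31 + 20.72 + 4.383 s.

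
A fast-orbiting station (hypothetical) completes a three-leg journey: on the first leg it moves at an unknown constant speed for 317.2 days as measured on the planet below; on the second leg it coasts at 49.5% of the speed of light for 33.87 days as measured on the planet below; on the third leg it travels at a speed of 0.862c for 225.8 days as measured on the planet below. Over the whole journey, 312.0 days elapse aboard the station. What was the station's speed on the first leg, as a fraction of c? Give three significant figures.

β = 0.848

Leg 1: speed unknown; τ_1 = 317.2/γ_1.
Leg 2: β = 0.495; γ = 1/√(1 − 0.495²) = 1/√0.7550 = 1.151; τ_2 = 33.87/1.151 = 29.43 days.
Leg 3: γ = 1/√(1 − 0.862²) = 1/√0.2570 = 1.973; τ_3 = 225.8/1.973 = 114.5 days.
Total proper time: τ_1 + 29.43 + 114.5 = 312.0, so τ_1 = 312.0 − 143.9 = 168.1 days.
γ_1 = 317.2/168.1 = 1.887; β = √(1 − 1/γ²) = √0.7191.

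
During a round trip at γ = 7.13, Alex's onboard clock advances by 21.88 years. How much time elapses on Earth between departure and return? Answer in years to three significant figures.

γ = 7.13
Earth-frame duration is the dilated interval: Δt = γτ = 7.130 × 21.88 years.

Δt = 156 years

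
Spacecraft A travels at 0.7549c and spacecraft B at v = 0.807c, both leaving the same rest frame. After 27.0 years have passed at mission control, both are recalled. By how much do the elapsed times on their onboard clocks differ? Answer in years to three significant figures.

A: γ = 1/√(1 − 0.7549²) = 1/√0.4301 = 1.525; τ_A = 27.0/1.525 = 17.71 years.
B: γ = 1/√(1 − 0.807²) = 1/√0.3488 = 1.693; τ_B = 27.0/1.693 = 15.94 years.

|τ_A − τ_B| = 1.76 years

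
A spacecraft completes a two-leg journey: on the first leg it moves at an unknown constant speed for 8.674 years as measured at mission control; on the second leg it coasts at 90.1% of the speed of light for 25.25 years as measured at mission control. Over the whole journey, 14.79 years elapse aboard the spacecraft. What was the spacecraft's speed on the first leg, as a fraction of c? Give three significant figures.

β = 0.897

Leg 1: speed unknown; τ_1 = 8.674/γ_1.
Leg 2: β = 0.901; γ = 1/√(1 − 0.901²) = 1/√0.1882 = 2.305; τ_2 = 25.25/2.305 = 10.95 years.
Total proper time: τ_1 + 10.95 = 14.79, so τ_1 = 14.79 − 10.95 = 3.836 years.
γ_1 = 8.674/3.836 = 2.261; β = √(1 − 1/γ²) = √0.8044.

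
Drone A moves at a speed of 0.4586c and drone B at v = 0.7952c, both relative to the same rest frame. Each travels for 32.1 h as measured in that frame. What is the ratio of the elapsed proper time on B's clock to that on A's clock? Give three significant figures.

τ_B/τ_A = 0.682

A: γ = 1/√(1 − 0.4586²) = 1/√0.7897 = 1.125. B: γ = 1/√(1 − 0.7952²) = 1/√0.3677 = 1.649.
τ_A/τ_B = γ_B/γ_A = 1.649/1.125 = 1.466, so τ_B/τ_A = 0.6823.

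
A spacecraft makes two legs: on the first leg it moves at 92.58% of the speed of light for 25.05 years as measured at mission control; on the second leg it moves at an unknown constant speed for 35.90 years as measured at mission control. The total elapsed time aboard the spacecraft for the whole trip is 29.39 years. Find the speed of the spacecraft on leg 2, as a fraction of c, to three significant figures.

Leg 1: β = 0.9258; γ = 1/√(1 − 0.9258²) = 1/√0.1429 = 2.645; τ_1 = 25.05/2.645 = 9.469 years.
Leg 2: speed unknown; τ_2 = 35.90/γ_2.
Total proper time: 9.469 + τ_2 = 29.39, so τ_2 = 29.39 − 9.469 = 19.92 years.
γ_2 = 35.90/19.92 = 1.802; β = √(1 − 1/γ²) = √0.6921.

β = 0.832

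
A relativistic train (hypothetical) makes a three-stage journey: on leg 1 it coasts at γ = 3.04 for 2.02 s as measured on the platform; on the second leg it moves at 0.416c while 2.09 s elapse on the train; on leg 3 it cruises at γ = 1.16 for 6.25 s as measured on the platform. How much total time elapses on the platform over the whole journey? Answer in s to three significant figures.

Δt = 10.6 s

Leg 1: 2.02 s is already measured on the platform.
Leg 2: γ = 1/√(1 − 0.416²) = 1/√0.8269 = 1.100; Δt_2 = 1.100 × 2.09 = 2.298 s.
Leg 3: 6.25 s is already measured on the platform.
Total: 2.020 + 2.298 + 6.250 s.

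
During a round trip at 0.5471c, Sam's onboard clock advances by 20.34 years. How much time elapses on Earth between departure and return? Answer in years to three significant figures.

γ = 1/√(1 − 0.5471²) = 1/√0.7007 = 1.195
Earth-frame duration is the dilated interval: Δt = γτ = 1.195 × 20.34 years.

Δt = 24.3 years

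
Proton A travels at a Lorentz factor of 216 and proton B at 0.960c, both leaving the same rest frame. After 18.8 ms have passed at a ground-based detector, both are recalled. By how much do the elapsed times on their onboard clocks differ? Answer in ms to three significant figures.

|τ_A − τ_B| = 5.18 ms

A: γ = 216; τ_A = 18.8/216.0 = 0.08704 ms.
B: γ = 1/√(1 − 0.960²) = 25/7 ≈ 3.571; τ_B = 18.8/3.571 = 5.264 ms.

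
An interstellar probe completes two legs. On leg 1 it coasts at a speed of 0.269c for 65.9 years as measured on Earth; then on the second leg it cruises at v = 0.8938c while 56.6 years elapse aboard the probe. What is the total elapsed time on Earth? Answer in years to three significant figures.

Δt = 192 years

Leg 1: 65.9 years is already measured on Earth.
Leg 2: γ = 1/√(1 − 0.8938²) = 1/√0.2011 = 2.230; Δt_2 = 2.230 × 56.6 = 126.2 years.
Total: 65.90 + 126.2 years.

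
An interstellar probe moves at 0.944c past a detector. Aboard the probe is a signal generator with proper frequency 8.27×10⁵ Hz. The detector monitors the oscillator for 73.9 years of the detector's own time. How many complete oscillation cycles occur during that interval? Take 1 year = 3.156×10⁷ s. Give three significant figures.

γ = 1/√(1 − 0.944²) = 1/√0.1089 = 3.031
During 73.9 years of lab time, the oscillator's proper time advances by τ = Δt/γ = 73.9/3.031 = 24.38 years = 7.695×10⁸ s.
N = f × τ = 8.27×10⁵ × 7.695×10⁸ = 6.364×10¹⁴.

N = 6.36×10¹⁴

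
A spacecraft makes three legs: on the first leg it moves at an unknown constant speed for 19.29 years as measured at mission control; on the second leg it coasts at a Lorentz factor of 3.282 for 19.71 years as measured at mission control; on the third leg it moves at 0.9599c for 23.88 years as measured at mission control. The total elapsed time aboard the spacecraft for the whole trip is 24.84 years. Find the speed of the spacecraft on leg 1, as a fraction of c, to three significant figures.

β = 0.777

Leg 1: speed unknown; τ_1 = 19.29/γ_1.
Leg 2: γ = 3.282; τ_2 = 19.71/3.282 = 6.005 years.
Leg 3: γ = 1/√(1 − 0.9599²) = 1/√0.07859 = 3.567; τ_3 = 23.88/3.567 = 6.695 years.
Total proper time: τ_1 + 6.005 + 6.695 = 24.84, so τ_1 = 24.84 − 12.70 = 12.14 years.
γ_1 = 19.29/12.14 = 1.589; β = √(1 − 1/γ²) = √0.6039.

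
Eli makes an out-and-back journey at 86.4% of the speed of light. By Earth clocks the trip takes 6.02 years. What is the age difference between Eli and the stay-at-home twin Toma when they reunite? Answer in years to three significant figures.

β = 0.864; γ = 1/√(1 − 0.864²) = 1/√0.2535 = 1.986
Eli's elapsed proper time: τ = 6.02/1.986 = 3.031 years.
Age gap = Δt − τ = 6.02 − 3.031 years.

Δt − τ = 2.99 years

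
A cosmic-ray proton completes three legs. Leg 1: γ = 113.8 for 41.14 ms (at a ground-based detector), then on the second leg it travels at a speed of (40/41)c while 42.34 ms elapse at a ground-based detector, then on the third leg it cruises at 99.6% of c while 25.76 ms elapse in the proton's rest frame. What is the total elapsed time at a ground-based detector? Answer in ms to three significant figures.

Δt = 372 ms

Leg 1: 41.14 ms is already measured at a ground-based detector.
Leg 2: 42.34 ms is already measured at a ground-based detector.
Leg 3: β = 0.996; γ = 1/√(1 − 0.996²) = 1/√0.007984 = 11.19; Δt_3 = 11.19 × 25.76 = 288.3 ms.
Total: 41.14 + 42.34 + 288.3 ms.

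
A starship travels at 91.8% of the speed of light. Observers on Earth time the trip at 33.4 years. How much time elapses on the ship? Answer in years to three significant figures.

β = 0.918; γ = 1/√(1 − 0.918²) = 1/√0.1573 = 2.522
The interval measured on Earth is the dilated one; the clock on the ship measures the proper time τ = Δt/γ = 33.4/2.522 years.

τ = 13.2 years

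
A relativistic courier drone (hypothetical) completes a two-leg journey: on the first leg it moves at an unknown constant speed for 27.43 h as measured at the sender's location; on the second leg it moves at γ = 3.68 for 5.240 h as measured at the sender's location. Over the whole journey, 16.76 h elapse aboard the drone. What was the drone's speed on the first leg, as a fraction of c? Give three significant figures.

β = 0.829

Leg 1: speed unknown; τ_1 = 27.43/γ_1.
Leg 2: γ = 3.68; τ_2 = 5.240/3.680 = 1.424 h.
Total proper time: τ_1 + 1.424 = 16.76, so τ_1 = 16.76 − 1.424 = 15.34 h.
γ_1 = 27.43/15.34 = 1.789; β = √(1 − 1/γ²) = √0.6874.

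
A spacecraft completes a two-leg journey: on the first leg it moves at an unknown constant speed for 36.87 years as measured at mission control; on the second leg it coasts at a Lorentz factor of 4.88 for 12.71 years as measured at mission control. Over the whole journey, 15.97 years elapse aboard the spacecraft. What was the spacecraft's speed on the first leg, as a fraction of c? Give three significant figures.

Leg 1: speed unknown; τ_1 = 36.87/γ_1.
Leg 2: γ = 4.88; τ_2 = 12.71/4.880 = 2.605 years.
Total proper time: τ_1 + 2.605 = 15.97, so τ_1 = 15.97 − 2.605 = 13.37 years.
γ_1 = 36.87/13.37 = 2.759; β = √(1 − 1/γ²) = √0.8686.

β = 0.932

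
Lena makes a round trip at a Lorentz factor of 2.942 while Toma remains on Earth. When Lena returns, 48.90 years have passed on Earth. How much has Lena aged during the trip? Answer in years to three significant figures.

γ = 2.942
Lena's clock measures proper time along the trip: τ = Δt/γ = 48.90/2.942 years.

τ = 16.6 years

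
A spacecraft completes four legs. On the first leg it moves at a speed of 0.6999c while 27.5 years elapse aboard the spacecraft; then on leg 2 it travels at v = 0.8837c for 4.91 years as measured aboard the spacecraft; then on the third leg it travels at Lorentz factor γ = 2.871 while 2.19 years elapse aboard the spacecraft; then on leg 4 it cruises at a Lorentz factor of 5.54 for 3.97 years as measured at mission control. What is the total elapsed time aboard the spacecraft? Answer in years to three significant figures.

Leg 1: 27.5 years is already measured aboard the spacecraft.
Leg 2: 4.91 years is already measured aboard the spacecraft.
Leg 3: 2.19 years is already measured aboard the spacecraft.
Leg 4: γ = 5.54; τ_4 = 3.97/5.540 = 0.7166 years.
Total: 27.50 + 4.910 + 2.190 + 0.7166 years.

τ = 35.3 years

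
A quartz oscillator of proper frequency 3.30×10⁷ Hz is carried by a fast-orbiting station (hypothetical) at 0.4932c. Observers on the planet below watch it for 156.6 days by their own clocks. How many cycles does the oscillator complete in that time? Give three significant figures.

N = 3.88×10¹⁴

γ = 1/√(1 − 0.4932²) = 1/√0.7568 = 1.150
During 156.6 days of lab time, the oscillator's proper time advances by τ = Δt/γ = 156.6/1.150 = 136.2 days = 1.177×10⁷ s.
N = f × τ = 3.30×10⁷ × 1.177×10⁷ = 3.884×10¹⁴.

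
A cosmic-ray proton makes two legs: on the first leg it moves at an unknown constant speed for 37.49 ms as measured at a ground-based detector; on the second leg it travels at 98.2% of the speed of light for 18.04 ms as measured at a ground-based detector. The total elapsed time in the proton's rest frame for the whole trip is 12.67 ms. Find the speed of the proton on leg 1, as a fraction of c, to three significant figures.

Leg 1: speed unknown; τ_1 = 37.49/γ_1.
Leg 2: β = 0.982; γ = 1/√(1 − 0.982²) = 1/√0.03568 = 5.294; τ_2 = 18.04/5.294 = 3.407 ms.
Total proper time: τ_1 + 3.407 = 12.67, so τ_1 = 12.67 − 3.407 = 9.263 ms.
γ_1 = 37.49/9.263 = 4.047; β = √(1 − 1/γ²) = √0.9390.

β = 0.969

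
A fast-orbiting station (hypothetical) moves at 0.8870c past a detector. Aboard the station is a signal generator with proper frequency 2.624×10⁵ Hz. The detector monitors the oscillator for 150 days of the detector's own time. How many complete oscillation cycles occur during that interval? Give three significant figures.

γ = 1/√(1 − 0.8870²) = 1/√0.2132 = 2.166
During 150 days of lab time, the oscillator's proper time advances by τ = Δt/γ = 150/2.166 = 69.27 days = 5.985×10⁶ s.
N = f × τ = 2.624×10⁵ × 5.985×10⁶ = 1.570×10¹².

N = 1.57×10¹²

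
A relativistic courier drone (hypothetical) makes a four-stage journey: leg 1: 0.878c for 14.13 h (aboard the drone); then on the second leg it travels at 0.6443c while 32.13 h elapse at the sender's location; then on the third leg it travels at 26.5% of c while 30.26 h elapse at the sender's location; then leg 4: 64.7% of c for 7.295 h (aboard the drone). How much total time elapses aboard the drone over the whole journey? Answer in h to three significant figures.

Leg 1: 14.13 h is already measured aboard the drone.
Leg 2: γ = 1/√(1 − 0.6443²) = 1/√0.5849 = 1.308; τ_2 = 32.13/1.308 = 24.57 h.
Leg 3: β = 0.265; γ = 1/√(1 − 0.265²) = 1/√0.9298 = 1.037; τ_3 = 30.26/1.037 = 29.18 h.
Leg 4: 7.295 h is already measured aboard the drone.
Total: 14.13 + 24.57 + 29.18 + 7.295 h.

τ = 75.2 h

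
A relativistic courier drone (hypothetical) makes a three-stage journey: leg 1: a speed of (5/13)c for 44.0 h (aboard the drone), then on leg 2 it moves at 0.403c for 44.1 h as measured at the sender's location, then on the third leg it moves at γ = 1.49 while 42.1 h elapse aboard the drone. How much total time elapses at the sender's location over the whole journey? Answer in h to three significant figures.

Δt = 154 h

Leg 1: γ = 1/√(1 − (5/13)²) = 13/12 ≈ 1.083; Δt_1 = 1.083 × 44.0 = 47.67 h.
Leg 2: 44.1 h is already measured at the sender's location.
Leg 3: γ = 1.49; Δt_3 = 1.490 × 42.1 = 62.73 h.
Total: 47.67 + 44.10 + 62.73 h.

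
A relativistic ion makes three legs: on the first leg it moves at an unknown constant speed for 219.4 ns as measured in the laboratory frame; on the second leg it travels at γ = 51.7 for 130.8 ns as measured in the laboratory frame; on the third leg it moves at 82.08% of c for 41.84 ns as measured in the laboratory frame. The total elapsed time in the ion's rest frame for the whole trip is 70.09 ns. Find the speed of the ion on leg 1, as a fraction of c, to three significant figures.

β = 0.980

Leg 1: speed unknown; τ_1 = 219.4/γ_1.
Leg 2: γ = 51.7; τ_2 = 130.8/51.70 = 2.530 ns.
Leg 3: β = 0.8208; γ = 1/√(1 − 0.8208²) = 1/√0.3263 = 1.751; τ_3 = 41.84/1.751 = 23.90 ns.
Total proper time: τ_1 + 2.530 + 23.90 = 70.09, so τ_1 = 70.09 − 26.43 = 43.66 ns.
γ_1 = 219.4/43.66 = 5.025; β = √(1 − 1/γ²) = √0.9604.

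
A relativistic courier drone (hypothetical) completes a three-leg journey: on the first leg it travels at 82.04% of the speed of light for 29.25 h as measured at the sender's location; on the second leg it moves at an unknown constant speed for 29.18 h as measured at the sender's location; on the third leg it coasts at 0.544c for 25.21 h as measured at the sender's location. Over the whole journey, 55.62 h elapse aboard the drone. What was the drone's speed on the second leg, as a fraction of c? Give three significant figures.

Leg 1: β = 0.8204; γ = 1/√(1 − 0.8204²) = 1/√0.3269 = 1.749; τ_1 = 29.25/1.749 = 16.72 h.
Leg 2: speed unknown; τ_2 = 29.18/γ_2.
Leg 3: γ = 1/√(1 − 0.544²) = 1/√0.7041 = 1.192; τ_3 = 25.21/1.192 = 21.15 h.
Total proper time: 16.72 + τ_2 + 21.15 = 55.62, so τ_2 = 55.62 − 37.88 = 17.74 h.
γ_2 = 29.18/17.74 = 1.645; β = √(1 − 1/γ²) = √0.6303.

β = 0.794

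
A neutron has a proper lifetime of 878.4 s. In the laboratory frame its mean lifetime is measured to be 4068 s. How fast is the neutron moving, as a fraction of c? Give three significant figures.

v = 0.976c

γ = Δt/τ₀ = 4068/878.4 = 4.631
β = √(1 − 1/γ²) = √(1 − 0.04663) = √0.9534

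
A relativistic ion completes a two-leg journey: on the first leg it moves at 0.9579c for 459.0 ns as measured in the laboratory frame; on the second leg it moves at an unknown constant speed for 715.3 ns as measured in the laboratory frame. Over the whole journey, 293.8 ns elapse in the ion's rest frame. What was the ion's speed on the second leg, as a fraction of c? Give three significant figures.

β = 0.974

Leg 1: γ = 1/√(1 − 0.9579²) = 1/√0.08243 = 3.483; τ_1 = 459.0/3.483 = 131.8 ns.
Leg 2: speed unknown; τ_2 = 715.3/γ_2.
Total proper time: 131.8 + τ_2 = 293.8, so τ_2 = 293.8 − 131.8 = 162.0 ns.
γ_2 = 715.3/162.0 = 4.415; β = √(1 − 1/γ²) = √0.9487.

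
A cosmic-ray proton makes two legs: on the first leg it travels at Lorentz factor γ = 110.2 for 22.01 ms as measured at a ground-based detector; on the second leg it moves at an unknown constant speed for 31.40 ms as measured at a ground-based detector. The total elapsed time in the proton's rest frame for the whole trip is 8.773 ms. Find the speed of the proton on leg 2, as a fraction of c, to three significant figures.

β = 0.962

Leg 1: γ = 110.2; τ_1 = 22.01/110.2 = 0.1997 ms.
Leg 2: speed unknown; τ_2 = 31.40/γ_2.
Total proper time: 0.1997 + τ_2 = 8.773, so τ_2 = 8.773 − 0.1997 = 8.573 ms.
γ_2 = 31.40/8.573 = 3.663; β = √(1 − 1/γ²) = √0.9255.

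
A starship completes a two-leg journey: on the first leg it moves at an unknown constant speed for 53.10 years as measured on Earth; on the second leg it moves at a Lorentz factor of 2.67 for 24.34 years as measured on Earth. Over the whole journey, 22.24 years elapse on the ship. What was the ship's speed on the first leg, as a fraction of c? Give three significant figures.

Leg 1: speed unknown; τ_1 = 53.10/γ_1.
Leg 2: γ = 2.67; τ_2 = 24.34/2.670 = 9.116 years.
Total proper time: τ_1 + 9.116 = 22.24, so τ_1 = 22.24 − 9.116 = 13.12 years.
γ_1 = 53.10/13.12 = 4.046; β = √(1 − 1/γ²) = √0.9389.

β = 0.969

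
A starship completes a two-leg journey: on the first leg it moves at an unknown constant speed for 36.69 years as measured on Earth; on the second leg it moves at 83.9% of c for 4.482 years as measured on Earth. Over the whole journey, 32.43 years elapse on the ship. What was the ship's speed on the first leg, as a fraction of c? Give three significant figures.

Leg 1: speed unknown; τ_1 = 36.69/γ_1.
Leg 2: β = 0.839; γ = 1/√(1 − 0.839²) = 1/√0.2961 = 1.838; τ_2 = 4.482/1.838 = 2.439 years.
Total proper time: τ_1 + 2.439 = 32.43, so τ_1 = 32.43 − 2.439 = 29.99 years.
γ_1 = 36.69/29.99 = 1.223; β = √(1 − 1/γ²) = √0.3318.

β = 0.576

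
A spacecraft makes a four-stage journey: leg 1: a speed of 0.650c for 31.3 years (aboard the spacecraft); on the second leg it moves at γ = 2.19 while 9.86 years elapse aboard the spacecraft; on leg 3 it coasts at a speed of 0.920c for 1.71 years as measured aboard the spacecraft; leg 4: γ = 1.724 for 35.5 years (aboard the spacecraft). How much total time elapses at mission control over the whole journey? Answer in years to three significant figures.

Δt = 128 years

Leg 1: γ = 1/√(1 − 0.650²) = 1/√0.5775 = 1.316; Δt_1 = 1.316 × 31.3 = 41.19 years.
Leg 2: γ = 2.19; Δt_2 = 2.190 × 9.86 = 21.59 years.
Leg 3: γ = 1/√(1 − 0.920²) = 1/√0.1536 = 2.552; Δt_3 = 2.552 × 1.71 = 4.363 years.
Leg 4: γ = 1.724; Δt_4 = 1.724 × 35.5 = 61.20 years.
Total: 41.19 + 21.59 + 4.363 + 61.20 years.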